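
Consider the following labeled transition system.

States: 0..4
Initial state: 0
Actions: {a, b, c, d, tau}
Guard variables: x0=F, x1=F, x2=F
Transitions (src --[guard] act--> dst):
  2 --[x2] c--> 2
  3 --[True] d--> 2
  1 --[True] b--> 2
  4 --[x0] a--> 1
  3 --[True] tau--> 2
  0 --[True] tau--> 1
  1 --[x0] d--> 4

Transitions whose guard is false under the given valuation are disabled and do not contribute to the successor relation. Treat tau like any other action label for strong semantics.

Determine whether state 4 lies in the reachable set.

4 transition(s) survive guard evaluation.
Layer 0: {0}
Layer 1: {1}  total {0,1}
Layer 2: {2}  total {0,1,2}
Reachable = {0,1,2}

Answer: UNREACHABLE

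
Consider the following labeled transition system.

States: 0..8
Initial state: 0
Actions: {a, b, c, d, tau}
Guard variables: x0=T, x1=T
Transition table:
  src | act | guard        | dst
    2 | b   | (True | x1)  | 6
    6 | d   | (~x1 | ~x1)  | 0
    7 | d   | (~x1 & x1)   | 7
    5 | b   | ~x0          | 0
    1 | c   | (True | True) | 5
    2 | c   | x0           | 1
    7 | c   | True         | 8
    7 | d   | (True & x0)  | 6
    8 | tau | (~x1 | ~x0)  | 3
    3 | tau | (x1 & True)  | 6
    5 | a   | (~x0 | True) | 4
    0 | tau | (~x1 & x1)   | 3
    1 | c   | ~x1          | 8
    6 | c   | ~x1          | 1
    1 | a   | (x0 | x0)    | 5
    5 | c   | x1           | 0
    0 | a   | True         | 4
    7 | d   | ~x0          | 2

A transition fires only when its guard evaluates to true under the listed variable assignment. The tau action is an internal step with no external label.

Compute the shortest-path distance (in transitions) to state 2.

BFS to 2:
  Layer 0: {0}
  Layer 1: {4}
2 never appears.

Answer: UNREACHABLE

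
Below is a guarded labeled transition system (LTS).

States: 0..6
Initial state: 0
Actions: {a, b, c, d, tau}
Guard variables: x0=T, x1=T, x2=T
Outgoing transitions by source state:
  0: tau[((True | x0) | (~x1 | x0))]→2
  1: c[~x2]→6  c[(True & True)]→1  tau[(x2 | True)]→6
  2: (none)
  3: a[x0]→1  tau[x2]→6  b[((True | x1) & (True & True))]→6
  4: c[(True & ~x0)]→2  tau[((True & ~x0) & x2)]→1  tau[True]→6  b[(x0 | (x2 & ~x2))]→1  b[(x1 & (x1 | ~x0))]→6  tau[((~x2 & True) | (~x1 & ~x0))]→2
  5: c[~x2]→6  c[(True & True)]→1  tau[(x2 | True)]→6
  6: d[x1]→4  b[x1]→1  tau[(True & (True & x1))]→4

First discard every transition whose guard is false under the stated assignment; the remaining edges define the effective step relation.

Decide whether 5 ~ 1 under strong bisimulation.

Answer: BISIMILAR

Working:
Compute ~ classes (split until stable):
  π0 = {{0,1,2,3,4,5,6}}
  π1 = {{0},{1,5},{2},{3},{4},{6}}
Fixed point at round 2; 6 class(es).
5∈{1,5}, 1∈{1,5}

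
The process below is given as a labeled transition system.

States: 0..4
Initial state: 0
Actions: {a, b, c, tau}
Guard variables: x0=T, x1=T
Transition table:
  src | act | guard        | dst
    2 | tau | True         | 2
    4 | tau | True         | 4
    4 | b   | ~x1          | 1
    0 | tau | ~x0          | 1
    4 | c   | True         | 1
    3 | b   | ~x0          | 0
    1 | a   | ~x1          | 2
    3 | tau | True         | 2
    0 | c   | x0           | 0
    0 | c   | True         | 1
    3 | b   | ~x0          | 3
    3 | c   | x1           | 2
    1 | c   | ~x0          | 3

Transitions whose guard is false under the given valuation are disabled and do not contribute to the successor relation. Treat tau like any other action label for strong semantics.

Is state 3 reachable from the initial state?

Guard filter leaves 7 enabled edge(s).
Layer 0: {0}
Layer 1: {1}  cumulative {0,1}
R = {0,1}

Answer: UNREACHABLE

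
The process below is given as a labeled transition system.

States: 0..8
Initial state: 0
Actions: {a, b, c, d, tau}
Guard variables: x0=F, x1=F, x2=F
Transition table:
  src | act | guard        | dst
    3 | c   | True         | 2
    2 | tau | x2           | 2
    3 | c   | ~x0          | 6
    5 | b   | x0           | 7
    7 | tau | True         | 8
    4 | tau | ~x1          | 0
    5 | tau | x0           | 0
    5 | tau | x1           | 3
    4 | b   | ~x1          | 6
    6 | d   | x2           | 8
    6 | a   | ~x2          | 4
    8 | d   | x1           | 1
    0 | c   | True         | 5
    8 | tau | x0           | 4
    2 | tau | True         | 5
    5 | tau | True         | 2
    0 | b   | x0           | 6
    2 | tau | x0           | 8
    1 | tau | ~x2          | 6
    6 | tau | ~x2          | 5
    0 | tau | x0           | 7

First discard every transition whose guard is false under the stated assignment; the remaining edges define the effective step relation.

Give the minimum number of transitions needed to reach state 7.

Answer: UNREACHABLE

Analysis:
BFS to 7:
  Layer 0: {0}
  Layer 1: {5}
  Layer 2: {2}
7 never appears.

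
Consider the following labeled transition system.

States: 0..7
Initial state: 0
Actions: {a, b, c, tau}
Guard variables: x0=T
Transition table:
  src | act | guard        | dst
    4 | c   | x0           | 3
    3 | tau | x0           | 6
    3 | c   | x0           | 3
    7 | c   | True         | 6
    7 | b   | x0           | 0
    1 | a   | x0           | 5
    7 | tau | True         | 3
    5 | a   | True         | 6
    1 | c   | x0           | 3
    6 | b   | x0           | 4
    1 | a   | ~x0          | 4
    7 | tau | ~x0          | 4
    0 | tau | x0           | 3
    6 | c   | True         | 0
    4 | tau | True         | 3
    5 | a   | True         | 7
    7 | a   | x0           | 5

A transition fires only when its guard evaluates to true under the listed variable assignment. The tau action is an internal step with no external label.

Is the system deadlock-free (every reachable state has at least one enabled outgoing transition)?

Reach set: {0,3,4,6}
  0: tau→3  [1 exit(s)]
  3: c→3  tau→6  [2 exit(s)]
  4: c→3  tau→3  [2 exit(s)]
  6: b→4  c→0  [2 exit(s)]

Answer: DEADLOCK-FREE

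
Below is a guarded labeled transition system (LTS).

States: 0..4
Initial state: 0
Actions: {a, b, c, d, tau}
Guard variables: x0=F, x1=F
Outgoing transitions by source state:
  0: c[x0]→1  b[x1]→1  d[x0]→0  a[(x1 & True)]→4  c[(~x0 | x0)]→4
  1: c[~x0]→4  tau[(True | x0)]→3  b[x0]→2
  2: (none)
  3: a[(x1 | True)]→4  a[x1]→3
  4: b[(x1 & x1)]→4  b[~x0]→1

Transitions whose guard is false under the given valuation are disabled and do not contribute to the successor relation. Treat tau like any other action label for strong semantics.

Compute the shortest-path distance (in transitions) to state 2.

BFS to 2:
  L0 = {0}
  L1 = {4}
  L2 = {1}
  L3 = {3}
2 never appears.

Answer: UNREACHABLE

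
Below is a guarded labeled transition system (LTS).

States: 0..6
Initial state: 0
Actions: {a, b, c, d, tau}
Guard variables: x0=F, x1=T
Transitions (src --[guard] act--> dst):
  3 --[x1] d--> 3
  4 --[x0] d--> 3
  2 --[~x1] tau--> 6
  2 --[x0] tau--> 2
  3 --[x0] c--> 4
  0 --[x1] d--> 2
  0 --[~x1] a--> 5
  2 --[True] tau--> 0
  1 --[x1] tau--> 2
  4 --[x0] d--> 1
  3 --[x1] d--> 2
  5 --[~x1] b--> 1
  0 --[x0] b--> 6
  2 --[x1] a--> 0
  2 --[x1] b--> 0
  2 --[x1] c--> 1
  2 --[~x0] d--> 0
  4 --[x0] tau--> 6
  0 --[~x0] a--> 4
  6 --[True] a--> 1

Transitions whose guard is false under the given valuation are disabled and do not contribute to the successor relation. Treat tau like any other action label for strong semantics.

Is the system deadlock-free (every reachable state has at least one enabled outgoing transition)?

Reach set: {0,1,2,4}
  0: a→4  d→2  [2 out]
  1: tau→2  [1 out]
  2: a→0  b→0  c→1  d→0  tau→0  [5 out]
  4: ∅  [deadlock]
Path to 4: a

Answer: DEADLOCK at state 4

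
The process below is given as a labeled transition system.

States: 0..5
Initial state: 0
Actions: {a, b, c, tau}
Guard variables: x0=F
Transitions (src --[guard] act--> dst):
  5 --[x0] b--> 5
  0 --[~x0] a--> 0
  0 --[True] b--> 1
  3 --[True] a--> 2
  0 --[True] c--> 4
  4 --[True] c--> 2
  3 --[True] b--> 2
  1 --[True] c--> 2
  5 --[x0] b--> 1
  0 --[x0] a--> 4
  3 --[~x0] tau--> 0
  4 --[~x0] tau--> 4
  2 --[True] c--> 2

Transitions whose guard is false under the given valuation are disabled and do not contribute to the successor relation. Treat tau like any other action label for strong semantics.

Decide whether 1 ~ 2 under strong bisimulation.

Bisimulation quotient by refinement:
  π0 = {{0,1,2,3,4,5}}
  π1 = {{0},{1,2},{3},{4},{5}}
5 equivalence class(es) (converged in 2)
[1]={1,2}  [2]={1,2}

Answer: BISIMILAR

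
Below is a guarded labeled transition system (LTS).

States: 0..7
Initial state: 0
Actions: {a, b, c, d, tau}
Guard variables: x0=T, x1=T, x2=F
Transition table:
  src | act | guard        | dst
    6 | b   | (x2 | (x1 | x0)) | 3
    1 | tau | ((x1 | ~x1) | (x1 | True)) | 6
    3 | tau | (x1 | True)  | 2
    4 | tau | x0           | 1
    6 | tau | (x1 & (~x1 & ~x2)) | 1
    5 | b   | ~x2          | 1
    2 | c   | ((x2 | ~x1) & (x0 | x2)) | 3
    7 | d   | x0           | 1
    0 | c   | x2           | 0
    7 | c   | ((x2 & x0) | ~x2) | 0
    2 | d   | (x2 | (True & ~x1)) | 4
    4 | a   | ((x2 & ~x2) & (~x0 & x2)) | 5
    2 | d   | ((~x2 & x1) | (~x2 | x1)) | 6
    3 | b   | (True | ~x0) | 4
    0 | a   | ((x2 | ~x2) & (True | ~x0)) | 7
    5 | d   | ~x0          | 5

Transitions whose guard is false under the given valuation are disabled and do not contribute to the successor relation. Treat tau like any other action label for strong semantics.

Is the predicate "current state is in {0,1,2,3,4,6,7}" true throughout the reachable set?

Allowed set {0,1,2,3,4,6,7}
Reach set: {0,1,2,3,4,6,7}
  0: ok
  1: ok
  2: ok
  3: ok
  4: ok
  6: ok
  7: ok

Answer: INVARIANT HOLDS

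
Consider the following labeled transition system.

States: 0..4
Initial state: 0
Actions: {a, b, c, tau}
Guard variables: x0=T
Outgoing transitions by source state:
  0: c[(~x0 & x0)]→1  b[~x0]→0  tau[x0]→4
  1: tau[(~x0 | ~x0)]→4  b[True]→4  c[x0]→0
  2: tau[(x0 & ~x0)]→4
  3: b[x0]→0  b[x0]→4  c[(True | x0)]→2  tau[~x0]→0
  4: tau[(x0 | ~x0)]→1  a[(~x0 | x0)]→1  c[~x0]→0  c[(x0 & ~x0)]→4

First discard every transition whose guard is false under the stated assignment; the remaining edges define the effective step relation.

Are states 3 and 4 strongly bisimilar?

Answer: NOT BISIMILAR

Working:
Bisimulation quotient by refinement:
  round 0: {{0,1,2,3,4}}
  round 1: {{0},{1,3},{2},{4}}
  round 2: {{0},{1},{2},{3},{4}}
stable after 3 split(s): 5 block(s)
class of 3: {3}; class of 4: {4}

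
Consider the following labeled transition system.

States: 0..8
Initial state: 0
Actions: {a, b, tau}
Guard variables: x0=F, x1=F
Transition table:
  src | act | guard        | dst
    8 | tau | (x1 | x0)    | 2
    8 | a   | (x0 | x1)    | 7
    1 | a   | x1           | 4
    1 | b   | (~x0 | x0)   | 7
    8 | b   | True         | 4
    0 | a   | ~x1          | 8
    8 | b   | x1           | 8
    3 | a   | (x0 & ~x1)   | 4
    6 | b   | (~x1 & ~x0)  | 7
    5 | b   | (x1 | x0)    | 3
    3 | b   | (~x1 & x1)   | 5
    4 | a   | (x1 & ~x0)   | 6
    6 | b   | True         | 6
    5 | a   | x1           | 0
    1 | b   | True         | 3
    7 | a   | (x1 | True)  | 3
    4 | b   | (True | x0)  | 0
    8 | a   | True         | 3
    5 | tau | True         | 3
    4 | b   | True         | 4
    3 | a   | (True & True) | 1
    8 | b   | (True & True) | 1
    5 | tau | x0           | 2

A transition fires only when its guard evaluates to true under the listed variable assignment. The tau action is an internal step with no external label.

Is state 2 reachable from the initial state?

Guard filter leaves 13 enabled edge(s).
Layer 0: {0}
Layer 1: {8}  now seen {0,8}
Layer 2: {1,3,4}  now seen {0,1,3,4,8}
Layer 3: {7}  now seen {0,1,3,4,7,8}
R = {0,1,3,4,7,8}

Answer: UNREACHABLE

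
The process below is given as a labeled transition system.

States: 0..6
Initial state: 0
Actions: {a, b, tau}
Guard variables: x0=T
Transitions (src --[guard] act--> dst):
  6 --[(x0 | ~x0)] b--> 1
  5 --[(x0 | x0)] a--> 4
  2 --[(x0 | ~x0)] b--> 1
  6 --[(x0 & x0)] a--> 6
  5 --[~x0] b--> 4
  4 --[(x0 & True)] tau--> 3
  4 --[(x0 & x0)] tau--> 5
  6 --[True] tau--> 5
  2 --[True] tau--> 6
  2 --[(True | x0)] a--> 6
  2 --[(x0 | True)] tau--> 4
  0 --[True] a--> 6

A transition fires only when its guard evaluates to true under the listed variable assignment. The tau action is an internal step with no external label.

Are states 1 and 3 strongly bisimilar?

Compute ~ classes (split until stable):
  π0 = {{0,1,2,3,4,5,6}}
  π1 = {{0,5},{1,3},{2,6},{4}}
  π2 = {{0},{1,3},{2},{4},{5},{6}}
6 equivalence class(es) (converged in 3)
[1]={1,3}  [3]={1,3}

Answer: BISIMILAR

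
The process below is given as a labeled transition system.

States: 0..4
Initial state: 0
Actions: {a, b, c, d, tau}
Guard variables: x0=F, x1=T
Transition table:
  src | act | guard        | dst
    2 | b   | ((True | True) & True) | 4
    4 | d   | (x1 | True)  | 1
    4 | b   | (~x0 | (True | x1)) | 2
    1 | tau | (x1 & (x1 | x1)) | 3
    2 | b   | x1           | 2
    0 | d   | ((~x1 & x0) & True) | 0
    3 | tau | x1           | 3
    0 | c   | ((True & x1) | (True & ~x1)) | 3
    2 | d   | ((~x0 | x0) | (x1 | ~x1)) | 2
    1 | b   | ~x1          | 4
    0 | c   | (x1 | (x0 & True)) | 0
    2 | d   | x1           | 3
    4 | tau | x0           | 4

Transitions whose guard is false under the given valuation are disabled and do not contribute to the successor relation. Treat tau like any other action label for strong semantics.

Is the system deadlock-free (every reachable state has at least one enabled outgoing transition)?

Answer: DEADLOCK-FREE

Working:
Reach set: {0,3}
  0: c→0  c→3  [2 out]
  3: tau→3  [1 out]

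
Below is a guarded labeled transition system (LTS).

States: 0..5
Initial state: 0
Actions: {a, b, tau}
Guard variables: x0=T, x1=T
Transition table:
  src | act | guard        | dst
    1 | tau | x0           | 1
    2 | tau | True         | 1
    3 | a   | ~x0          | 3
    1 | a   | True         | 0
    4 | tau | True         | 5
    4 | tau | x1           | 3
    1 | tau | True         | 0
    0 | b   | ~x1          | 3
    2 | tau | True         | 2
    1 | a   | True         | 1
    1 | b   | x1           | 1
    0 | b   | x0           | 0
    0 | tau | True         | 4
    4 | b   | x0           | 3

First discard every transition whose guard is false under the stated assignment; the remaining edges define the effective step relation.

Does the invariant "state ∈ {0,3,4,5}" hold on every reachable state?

Answer: INVARIANT HOLDS

Analysis:
Safe = {0,3,4,5}
Reachable = {0,3,4,5}
  0: ok
  3: ok
  4: ok
  5: ok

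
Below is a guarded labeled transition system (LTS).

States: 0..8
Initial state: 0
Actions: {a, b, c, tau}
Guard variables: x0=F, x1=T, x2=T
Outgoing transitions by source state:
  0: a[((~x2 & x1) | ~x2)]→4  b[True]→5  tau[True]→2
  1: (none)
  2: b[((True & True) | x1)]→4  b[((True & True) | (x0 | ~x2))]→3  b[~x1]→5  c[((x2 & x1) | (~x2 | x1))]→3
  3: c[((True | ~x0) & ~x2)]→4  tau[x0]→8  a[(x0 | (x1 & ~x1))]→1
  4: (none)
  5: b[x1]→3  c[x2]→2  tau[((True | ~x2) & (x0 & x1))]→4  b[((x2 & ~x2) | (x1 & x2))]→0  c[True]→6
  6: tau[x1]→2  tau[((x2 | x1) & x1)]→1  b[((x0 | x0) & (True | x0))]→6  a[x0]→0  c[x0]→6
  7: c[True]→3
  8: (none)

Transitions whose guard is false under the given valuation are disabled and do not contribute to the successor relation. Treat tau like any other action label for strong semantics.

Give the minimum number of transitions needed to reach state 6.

Breadth-first toward 6:
  L0 = {0}
  L1 = {2,5}
  L2 = {3,4,6}
depth(6)=2, e.g. b·c

Answer: 2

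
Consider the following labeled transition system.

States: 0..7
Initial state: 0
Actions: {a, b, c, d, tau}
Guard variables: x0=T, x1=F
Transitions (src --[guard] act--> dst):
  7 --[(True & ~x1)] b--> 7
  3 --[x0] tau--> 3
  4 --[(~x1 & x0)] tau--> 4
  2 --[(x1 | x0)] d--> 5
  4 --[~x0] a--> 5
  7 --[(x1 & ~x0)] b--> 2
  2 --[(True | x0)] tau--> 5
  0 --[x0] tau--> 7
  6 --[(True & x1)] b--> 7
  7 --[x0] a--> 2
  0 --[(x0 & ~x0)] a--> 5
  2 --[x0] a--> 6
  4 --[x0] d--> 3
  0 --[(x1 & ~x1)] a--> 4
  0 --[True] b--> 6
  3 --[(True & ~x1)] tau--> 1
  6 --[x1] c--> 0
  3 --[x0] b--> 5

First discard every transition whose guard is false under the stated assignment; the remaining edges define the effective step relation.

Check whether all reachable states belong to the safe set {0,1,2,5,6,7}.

Answer: INVARIANT HOLDS

Trace:
Allowed set {0,1,2,5,6,7}
R = {0,2,5,6,7}
  0: safe
  2: safe
  5: safe
  6: safe
  7: safe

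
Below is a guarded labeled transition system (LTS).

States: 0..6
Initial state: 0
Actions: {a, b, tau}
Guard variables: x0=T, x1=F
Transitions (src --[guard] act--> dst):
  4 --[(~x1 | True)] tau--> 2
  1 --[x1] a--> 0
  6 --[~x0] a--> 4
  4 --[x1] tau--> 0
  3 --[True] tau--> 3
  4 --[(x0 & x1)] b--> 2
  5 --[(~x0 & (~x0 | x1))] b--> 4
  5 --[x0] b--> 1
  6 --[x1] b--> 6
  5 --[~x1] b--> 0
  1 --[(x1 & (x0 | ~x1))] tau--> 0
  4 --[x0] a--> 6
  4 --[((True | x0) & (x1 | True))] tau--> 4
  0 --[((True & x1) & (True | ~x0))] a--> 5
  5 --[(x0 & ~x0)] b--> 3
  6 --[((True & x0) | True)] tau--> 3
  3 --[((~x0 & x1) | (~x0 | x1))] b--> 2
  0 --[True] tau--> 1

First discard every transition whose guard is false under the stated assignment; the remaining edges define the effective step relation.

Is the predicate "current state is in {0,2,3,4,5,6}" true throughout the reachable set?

Inv-set: {0,2,3,4,5,6}
R = {0,1}
  0: ok
  1: ✗ unsafe
witness against invariant: tau → 1

Answer: INVARIANT VIOLATED at state 1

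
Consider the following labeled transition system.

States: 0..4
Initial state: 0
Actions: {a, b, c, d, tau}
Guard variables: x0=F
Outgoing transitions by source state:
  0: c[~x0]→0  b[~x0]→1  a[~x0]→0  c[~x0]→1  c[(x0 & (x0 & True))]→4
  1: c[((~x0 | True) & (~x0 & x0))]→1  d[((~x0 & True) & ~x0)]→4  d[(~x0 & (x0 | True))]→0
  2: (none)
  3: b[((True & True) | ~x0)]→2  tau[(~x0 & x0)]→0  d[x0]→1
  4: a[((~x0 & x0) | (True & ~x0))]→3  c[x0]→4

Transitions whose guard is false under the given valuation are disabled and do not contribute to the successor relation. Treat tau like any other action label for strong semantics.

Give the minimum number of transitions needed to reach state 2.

Answer: 4

Analysis:
BFS to 2:
  Layer 0: {0}
  Layer 1: {1}
  Layer 2: {4}
  Layer 3: {3}
  Layer 4: {2}
depth(2)=4, e.g. b·d·a·b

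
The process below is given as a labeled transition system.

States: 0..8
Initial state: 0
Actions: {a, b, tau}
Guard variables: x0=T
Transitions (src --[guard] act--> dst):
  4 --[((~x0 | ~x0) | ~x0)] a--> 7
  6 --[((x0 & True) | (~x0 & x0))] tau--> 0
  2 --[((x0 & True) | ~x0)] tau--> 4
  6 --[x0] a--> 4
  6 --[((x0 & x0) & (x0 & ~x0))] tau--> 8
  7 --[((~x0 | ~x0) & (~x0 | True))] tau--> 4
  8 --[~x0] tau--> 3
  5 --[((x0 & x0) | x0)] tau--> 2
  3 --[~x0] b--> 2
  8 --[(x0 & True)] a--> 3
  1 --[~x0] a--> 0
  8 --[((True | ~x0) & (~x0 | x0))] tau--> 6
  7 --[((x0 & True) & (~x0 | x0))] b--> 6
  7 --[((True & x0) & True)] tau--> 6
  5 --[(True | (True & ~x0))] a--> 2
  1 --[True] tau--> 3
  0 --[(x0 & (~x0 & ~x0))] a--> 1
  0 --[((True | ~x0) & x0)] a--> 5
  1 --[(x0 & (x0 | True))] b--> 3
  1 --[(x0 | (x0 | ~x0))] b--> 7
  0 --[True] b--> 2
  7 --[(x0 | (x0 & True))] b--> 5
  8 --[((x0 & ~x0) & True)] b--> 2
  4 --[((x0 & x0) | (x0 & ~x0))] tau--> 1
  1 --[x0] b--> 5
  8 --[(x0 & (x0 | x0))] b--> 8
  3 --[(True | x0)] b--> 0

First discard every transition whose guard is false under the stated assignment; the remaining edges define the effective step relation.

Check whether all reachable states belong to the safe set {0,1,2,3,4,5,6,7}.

Answer: INVARIANT HOLDS

Analysis:
Allowed set {0,1,2,3,4,5,6,7}
Reach set: {0,1,2,3,4,5,6,7}
  0: safe
  1: safe
  2: safe
  3: safe
  4: safe
  5: safe
  6: safe
  7: safe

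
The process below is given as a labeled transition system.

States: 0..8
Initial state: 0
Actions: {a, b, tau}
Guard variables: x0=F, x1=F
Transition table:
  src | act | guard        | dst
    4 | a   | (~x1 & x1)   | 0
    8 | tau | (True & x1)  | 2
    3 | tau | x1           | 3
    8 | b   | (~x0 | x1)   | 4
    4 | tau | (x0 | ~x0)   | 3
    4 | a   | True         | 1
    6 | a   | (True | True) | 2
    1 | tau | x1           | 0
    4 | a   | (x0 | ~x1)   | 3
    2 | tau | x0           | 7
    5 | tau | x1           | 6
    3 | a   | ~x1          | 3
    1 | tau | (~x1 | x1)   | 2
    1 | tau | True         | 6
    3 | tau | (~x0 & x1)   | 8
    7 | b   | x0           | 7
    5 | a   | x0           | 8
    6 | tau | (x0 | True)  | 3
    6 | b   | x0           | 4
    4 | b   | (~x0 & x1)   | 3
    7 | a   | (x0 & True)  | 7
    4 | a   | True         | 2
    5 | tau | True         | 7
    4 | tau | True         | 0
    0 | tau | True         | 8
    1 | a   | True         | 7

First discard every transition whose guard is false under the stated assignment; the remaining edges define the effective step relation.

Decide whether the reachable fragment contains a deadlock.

Reach set: {0,1,2,3,4,6,7,8}
  0: tau→8  [deg 1]
  1: a→7  tau→2  tau→6  [deg 3]
  2: ∅  [no exit]
  3: a→3  [deg 1]
  4: a→1  a→2  a→3  tau→0  tau→3  [deg 5]
  6: a→2  tau→3  [deg 2]
  7: ∅  [no exit]
  8: b→4  [deg 1]
trace reaching 2: tau·b·a

Answer: DEADLOCK at state 2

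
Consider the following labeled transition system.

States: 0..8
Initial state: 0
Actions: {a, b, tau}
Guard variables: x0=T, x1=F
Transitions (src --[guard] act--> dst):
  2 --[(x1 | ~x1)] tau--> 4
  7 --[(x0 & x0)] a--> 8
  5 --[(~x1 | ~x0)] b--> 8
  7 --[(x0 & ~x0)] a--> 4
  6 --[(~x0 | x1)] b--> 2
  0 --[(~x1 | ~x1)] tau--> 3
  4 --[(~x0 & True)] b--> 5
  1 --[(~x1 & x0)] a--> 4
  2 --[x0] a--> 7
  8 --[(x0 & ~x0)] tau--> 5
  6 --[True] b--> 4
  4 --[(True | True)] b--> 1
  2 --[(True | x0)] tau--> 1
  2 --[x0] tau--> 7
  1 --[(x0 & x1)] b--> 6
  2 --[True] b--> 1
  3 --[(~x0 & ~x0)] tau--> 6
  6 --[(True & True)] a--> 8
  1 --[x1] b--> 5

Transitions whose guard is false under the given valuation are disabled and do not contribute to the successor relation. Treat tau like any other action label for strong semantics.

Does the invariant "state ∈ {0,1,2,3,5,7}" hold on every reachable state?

Answer: INVARIANT HOLDS

Working:
Allowed set {0,1,2,3,5,7}
Reach set: {0,3}
  0: ✓
  3: ✓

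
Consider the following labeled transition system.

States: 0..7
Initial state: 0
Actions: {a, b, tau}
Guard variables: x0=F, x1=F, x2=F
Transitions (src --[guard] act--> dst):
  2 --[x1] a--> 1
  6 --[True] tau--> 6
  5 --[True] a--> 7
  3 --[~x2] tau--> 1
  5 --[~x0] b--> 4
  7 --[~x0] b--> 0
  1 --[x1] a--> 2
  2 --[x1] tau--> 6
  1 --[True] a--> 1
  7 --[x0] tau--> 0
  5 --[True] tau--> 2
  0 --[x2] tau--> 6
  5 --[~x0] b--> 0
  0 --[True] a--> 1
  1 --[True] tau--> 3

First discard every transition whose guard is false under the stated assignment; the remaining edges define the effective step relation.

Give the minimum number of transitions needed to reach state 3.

BFS to 3:
  depth 0: {0}
  depth 1: {1}
  depth 2: {3}
first hit 3 at d=2 via a·tau

Answer: 2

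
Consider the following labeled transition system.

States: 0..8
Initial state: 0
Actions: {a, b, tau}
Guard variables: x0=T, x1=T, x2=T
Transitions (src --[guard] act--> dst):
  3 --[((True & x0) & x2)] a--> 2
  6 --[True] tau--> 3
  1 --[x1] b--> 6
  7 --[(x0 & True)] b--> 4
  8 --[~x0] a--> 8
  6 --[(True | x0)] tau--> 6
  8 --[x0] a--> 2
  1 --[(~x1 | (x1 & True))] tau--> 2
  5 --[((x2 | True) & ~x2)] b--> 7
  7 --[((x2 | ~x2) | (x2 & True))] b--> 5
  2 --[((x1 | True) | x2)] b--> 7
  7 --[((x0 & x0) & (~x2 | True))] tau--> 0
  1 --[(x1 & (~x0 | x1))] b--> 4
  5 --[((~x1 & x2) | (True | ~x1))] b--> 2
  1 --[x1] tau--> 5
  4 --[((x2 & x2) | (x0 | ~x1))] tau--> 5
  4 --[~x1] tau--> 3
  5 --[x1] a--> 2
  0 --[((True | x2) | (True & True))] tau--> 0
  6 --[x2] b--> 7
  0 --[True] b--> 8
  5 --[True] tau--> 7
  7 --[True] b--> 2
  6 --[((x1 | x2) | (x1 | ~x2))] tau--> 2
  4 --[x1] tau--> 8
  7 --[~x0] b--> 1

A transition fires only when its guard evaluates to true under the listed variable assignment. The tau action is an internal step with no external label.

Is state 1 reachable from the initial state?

Guard filter leaves 22 enabled edge(s).
depth 0: {0}
depth 1: {8}  cumulative {0,8}
depth 2: {2}  cumulative {0,2,8}
depth 3: {7}  cumulative {0,2,7,8}
depth 4: {4,5}  cumulative {0,2,4,5,7,8}
R = {0,2,4,5,7,8}

Answer: UNREACHABLE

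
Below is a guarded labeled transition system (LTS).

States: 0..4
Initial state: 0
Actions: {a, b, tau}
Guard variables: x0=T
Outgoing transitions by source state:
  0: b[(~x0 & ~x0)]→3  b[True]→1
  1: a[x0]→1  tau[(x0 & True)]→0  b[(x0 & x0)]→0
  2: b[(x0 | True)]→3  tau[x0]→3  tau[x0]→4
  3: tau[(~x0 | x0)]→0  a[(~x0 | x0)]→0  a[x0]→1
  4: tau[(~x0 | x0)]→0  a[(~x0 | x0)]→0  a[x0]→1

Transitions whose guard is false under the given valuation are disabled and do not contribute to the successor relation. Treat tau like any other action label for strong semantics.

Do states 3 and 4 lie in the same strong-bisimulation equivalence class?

Compute ~ classes (split until stable):
  P[0] = {{0,1,2,3,4}}
  P[1] = {{0},{1},{2},{3,4}}
4 equivalence class(es) (converged in 2)
3∈{3,4}, 4∈{3,4}

Answer: BISIMILAR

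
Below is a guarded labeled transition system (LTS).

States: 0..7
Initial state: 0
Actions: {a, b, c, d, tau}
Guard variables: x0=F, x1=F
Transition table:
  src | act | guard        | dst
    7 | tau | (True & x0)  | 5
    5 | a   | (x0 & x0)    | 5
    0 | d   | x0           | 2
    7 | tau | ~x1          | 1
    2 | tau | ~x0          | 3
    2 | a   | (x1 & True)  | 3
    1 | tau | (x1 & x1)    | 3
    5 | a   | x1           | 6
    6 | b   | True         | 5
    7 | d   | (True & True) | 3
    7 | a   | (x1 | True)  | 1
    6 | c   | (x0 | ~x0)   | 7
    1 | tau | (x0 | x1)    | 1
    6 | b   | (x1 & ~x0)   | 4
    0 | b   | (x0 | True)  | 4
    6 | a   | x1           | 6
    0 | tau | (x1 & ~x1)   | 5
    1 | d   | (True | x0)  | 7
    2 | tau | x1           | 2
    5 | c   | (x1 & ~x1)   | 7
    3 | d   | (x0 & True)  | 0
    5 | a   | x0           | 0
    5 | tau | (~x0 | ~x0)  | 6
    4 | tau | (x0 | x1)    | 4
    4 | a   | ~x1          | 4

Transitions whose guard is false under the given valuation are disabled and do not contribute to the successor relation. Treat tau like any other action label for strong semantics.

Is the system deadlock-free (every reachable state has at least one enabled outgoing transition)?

Answer: DEADLOCK-FREE

Analysis:
R = {0,4}
  0: b→4  [deg 1]
  4: a→4  [deg 1]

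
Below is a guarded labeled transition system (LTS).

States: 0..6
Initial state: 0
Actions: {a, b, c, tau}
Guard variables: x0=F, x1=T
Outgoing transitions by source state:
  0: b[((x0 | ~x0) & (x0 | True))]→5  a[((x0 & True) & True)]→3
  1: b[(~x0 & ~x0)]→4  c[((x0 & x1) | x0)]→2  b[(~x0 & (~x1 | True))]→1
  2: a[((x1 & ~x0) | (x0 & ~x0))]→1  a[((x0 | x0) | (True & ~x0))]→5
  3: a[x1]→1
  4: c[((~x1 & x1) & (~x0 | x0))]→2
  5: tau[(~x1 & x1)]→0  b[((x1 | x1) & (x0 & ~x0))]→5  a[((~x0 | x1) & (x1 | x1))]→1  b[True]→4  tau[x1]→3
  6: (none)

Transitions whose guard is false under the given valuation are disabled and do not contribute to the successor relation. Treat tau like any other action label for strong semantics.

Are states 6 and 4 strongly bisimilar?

Compute ~ classes (split until stable):
  π0 = {{0,1,2,3,4,5,6}}
  π1 = {{0,1},{2,3},{4,6},{5}}
  π2 = {{0},{1},{2},{3},{4,6},{5}}
6 equivalence class(es) (converged in 3)
class of 6: {4,6}; class of 4: {4,6}

Answer: BISIMILAR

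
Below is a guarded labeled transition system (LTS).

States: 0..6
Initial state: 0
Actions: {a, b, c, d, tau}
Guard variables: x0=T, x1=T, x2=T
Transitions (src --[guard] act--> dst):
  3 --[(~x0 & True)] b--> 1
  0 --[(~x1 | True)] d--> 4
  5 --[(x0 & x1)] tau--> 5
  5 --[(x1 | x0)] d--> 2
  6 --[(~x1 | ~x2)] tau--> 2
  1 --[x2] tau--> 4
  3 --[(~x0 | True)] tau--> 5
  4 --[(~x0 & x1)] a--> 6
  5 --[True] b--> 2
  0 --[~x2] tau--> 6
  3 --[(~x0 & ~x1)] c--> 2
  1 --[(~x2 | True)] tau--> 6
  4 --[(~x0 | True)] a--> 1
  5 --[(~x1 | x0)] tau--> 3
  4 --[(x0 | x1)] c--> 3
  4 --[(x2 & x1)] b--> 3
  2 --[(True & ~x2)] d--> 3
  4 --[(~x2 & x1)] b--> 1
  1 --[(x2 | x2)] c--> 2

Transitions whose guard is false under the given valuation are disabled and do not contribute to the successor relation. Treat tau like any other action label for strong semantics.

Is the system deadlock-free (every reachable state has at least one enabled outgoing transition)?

Answer: DEADLOCK at state 2

Working:
Reachable = {0,1,2,3,4,5,6}
  0: d→4  [1 out]
  1: c→2  tau→4  tau→6  [3 out]
  2: ∅  [STUCK]
  3: tau→5  [1 out]
  4: a→1  b→3  c→3  [3 out]
  5: b→2  d→2  tau→3  tau→5  [4 out]
  6: ∅  [STUCK]
witness 2: d·a·c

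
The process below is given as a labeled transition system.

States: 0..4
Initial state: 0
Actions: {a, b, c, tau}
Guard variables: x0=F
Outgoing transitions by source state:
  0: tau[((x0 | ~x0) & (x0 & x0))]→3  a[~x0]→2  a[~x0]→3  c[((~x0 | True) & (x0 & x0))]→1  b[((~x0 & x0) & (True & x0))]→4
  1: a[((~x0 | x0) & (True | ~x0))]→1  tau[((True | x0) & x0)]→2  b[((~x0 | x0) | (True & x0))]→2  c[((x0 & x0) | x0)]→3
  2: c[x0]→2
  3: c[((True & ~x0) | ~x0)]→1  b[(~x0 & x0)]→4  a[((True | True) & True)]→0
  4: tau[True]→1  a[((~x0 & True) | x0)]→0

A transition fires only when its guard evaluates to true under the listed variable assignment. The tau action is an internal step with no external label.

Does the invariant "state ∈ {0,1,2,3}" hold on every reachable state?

Allowed set {0,1,2,3}
Reachable = {0,1,2,3}
  0: safe
  1: safe
  2: safe
  3: safe

Answer: INVARIANT HOLDS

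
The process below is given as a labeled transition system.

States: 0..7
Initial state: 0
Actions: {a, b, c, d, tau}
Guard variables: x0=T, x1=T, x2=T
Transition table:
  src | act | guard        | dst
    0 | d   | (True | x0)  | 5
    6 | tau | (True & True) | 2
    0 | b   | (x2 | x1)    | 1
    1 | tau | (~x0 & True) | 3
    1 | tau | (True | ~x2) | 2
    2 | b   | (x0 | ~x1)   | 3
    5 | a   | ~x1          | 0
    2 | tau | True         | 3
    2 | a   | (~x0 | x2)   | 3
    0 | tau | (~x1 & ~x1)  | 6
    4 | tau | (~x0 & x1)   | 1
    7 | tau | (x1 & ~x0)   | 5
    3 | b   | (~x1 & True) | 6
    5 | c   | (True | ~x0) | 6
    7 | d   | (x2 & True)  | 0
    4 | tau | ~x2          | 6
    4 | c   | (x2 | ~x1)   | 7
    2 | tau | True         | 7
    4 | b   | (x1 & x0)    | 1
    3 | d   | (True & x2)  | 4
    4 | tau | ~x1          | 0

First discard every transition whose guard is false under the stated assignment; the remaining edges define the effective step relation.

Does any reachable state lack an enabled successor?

Answer: DEADLOCK-FREE

Trace:
Reachable = {0,1,2,3,4,5,6,7}
  0: b→1  d→5  [2 exit(s)]
  1: tau→2  [1 exit(s)]
  2: a→3  b→3  tau→3  tau→7  [4 exit(s)]
  3: d→4  [1 exit(s)]
  4: b→1  c→7  [2 exit(s)]
  5: c→6  [1 exit(s)]
  6: tau→2  [1 exit(s)]
  7: d→0  [1 exit(s)]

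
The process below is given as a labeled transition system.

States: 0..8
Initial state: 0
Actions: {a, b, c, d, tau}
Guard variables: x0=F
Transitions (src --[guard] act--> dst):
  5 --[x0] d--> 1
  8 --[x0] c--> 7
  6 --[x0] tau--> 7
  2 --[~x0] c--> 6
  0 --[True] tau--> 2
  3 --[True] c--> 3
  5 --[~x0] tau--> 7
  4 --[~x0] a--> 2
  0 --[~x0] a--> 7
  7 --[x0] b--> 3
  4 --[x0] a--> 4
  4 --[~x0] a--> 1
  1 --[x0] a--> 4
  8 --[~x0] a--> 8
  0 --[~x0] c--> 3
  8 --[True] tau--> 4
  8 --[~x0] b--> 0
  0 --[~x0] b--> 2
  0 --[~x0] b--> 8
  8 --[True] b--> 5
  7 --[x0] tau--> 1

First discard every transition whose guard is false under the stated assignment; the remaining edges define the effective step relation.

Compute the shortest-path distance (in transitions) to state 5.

Layered search for 5:
  depth 0: {0}
  depth 1: {2,3,7,8}
  depth 2: {4,5,6}
5 enters at depth 2; path b·b

Answer: 2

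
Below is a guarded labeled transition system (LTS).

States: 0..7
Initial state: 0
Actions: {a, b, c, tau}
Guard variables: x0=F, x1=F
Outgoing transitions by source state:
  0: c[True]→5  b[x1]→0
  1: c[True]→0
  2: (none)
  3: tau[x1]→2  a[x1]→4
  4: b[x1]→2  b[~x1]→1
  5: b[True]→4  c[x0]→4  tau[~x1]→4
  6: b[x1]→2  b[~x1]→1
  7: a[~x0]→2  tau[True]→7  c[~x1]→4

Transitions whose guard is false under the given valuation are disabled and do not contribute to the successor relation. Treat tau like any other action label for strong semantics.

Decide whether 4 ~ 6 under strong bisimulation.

Answer: BISIMILAR

Trace:
Refine partition for ~:
  P[0] = {{0,1,2,3,4,5,6,7}}
  P[1] = {{0,1},{2,3},{4,6},{5},{7}}
  P[2] = {{0},{1},{2,3},{4,6},{5},{7}}
Fixed point at round 3; 6 class(es).
class of 4: {4,6}; class of 6: {4,6}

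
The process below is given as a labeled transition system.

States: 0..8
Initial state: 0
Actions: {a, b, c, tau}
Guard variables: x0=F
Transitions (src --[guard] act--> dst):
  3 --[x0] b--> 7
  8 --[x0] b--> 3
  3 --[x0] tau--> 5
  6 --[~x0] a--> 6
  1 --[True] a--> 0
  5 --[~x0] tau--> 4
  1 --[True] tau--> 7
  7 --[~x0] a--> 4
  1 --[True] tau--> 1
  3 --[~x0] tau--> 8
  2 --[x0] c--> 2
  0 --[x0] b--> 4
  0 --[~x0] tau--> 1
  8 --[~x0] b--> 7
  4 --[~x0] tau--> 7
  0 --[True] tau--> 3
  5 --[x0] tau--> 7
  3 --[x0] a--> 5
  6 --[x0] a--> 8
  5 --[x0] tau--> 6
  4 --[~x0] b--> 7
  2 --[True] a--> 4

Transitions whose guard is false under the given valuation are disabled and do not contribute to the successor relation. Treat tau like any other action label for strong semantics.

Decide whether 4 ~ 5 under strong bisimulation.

Bisimulation quotient by refinement:
  round 0: {{0,1,2,3,4,5,6,7,8}}
  round 1: {{0,3,5},{1},{2,6,7},{4},{8}}
  round 2: {{0},{1},{2,7},{3},{4},{5},{6},{8}}
Fixed point at round 3; 8 class(es).
class of 4: {4}; class of 5: {5}

Answer: NOT BISIMILAR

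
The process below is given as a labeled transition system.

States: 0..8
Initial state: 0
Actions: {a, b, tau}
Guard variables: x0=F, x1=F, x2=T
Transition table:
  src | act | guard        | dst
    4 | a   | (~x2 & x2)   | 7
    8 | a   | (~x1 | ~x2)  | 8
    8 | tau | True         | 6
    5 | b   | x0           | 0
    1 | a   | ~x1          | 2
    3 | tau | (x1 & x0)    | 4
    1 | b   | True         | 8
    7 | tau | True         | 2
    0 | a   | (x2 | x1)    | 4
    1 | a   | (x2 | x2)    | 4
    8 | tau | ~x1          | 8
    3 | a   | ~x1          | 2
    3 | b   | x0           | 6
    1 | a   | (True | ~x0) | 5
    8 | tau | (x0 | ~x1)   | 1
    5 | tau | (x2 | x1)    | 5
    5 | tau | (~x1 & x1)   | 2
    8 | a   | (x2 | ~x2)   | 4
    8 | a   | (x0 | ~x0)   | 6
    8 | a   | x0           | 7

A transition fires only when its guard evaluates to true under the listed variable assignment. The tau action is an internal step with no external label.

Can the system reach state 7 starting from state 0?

Answer: UNREACHABLE

Working:
Guard filter leaves 14 enabled edge(s).
Layer 0: {0}
Layer 1: {4}  now seen {0,4}
Reach set: {0,4}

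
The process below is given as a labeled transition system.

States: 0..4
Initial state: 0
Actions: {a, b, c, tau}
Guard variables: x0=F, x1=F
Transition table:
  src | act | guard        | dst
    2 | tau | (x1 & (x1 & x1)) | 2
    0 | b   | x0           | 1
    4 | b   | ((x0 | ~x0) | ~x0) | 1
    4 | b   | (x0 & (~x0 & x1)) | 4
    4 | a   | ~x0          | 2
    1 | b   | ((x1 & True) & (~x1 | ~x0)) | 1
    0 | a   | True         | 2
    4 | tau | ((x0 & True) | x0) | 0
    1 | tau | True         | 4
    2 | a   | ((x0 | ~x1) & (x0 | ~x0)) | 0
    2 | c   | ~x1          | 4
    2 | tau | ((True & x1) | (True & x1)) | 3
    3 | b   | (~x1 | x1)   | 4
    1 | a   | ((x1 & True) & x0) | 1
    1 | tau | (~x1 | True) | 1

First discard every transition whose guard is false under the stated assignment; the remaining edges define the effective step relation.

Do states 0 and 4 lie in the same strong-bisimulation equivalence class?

Answer: NOT BISIMILAR

Analysis:
Compute ~ classes (split until stable):
  round 0: {{0,1,2,3,4}}
  round 1: {{0},{1},{2},{3},{4}}
stable after 2 split(s): 5 block(s)
[0]={0}  [4]={4}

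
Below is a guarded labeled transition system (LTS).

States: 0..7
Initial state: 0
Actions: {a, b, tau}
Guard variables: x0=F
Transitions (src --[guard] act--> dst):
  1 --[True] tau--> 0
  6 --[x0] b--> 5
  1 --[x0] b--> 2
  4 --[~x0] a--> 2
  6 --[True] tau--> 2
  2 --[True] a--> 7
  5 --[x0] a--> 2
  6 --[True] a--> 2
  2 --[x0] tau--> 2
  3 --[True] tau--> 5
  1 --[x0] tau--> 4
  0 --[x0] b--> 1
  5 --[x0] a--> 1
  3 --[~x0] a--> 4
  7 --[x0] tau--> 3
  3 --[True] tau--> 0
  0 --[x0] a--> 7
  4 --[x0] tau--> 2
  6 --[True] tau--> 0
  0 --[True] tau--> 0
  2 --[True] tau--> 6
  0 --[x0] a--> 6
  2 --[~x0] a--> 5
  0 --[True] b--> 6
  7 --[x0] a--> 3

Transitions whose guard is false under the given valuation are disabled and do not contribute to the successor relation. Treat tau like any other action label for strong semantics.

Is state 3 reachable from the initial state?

Answer: UNREACHABLE

Analysis:
After dropping false guards: 13 live edges.
L0 = {0}
L1 = {6}  total {0,6}
L2 = {2}  total {0,2,6}
L3 = {5,7}  total {0,2,5,6,7}
Reachable = {0,2,5,6,7}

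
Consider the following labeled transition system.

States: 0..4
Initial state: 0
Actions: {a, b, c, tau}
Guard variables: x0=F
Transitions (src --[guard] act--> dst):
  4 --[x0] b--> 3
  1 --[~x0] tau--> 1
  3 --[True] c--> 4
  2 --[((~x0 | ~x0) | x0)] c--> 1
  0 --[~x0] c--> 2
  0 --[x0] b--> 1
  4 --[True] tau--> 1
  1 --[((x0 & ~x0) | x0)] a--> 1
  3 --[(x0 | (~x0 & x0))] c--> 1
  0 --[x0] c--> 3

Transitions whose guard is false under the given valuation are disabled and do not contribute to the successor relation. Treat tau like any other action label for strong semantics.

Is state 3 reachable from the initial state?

After dropping false guards: 5 live edges.
L0 = {0}
L1 = {2}  cumulative {0,2}
L2 = {1}  cumulative {0,1,2}
R = {0,1,2}

Answer: UNREACHABLE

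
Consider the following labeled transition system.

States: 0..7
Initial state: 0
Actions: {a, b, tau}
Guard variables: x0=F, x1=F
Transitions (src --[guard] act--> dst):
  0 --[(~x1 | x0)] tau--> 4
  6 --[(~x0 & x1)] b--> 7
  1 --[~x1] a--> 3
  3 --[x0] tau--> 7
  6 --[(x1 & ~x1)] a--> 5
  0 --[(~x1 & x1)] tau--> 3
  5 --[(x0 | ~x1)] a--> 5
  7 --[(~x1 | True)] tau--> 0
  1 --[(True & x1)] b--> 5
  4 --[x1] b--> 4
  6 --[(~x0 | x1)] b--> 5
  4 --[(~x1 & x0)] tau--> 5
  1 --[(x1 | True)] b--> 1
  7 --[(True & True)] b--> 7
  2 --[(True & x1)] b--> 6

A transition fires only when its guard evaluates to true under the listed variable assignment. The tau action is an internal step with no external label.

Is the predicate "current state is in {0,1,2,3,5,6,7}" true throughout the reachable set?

Allowed set {0,1,2,3,5,6,7}
Reach set: {0,4}
  0: ✓
  4: VIOLATES
counterexample path to 4: tau

Answer: INVARIANT VIOLATED at state 4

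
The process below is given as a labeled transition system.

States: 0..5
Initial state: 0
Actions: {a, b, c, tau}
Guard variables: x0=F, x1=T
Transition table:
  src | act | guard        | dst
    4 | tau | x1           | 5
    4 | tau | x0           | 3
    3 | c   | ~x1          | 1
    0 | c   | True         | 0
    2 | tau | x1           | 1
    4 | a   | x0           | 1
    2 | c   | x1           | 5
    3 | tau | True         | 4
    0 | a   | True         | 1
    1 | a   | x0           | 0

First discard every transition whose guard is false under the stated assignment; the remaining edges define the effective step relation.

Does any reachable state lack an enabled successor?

Reach set: {0,1}
  0: a→1  c→0  [2 out]
  1: ∅  [STUCK]
witness 1: a

Answer: DEADLOCK at state 1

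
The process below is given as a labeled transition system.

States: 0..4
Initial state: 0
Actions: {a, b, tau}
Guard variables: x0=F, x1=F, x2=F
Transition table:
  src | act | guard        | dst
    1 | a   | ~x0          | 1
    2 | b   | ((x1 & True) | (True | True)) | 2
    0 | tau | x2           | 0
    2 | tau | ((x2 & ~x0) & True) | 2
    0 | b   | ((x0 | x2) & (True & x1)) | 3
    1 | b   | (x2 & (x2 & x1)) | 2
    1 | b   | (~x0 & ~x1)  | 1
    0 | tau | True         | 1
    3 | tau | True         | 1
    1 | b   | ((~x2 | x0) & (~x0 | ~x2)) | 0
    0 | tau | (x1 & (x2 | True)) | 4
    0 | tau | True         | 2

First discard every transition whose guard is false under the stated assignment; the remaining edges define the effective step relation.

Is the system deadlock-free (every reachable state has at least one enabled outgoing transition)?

Reachable = {0,1,2}
  0: tau→1  tau→2  [deg 2]
  1: a→1  b→0  b→1  [deg 3]
  2: b→2  [deg 1]

Answer: DEADLOCK-FREE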